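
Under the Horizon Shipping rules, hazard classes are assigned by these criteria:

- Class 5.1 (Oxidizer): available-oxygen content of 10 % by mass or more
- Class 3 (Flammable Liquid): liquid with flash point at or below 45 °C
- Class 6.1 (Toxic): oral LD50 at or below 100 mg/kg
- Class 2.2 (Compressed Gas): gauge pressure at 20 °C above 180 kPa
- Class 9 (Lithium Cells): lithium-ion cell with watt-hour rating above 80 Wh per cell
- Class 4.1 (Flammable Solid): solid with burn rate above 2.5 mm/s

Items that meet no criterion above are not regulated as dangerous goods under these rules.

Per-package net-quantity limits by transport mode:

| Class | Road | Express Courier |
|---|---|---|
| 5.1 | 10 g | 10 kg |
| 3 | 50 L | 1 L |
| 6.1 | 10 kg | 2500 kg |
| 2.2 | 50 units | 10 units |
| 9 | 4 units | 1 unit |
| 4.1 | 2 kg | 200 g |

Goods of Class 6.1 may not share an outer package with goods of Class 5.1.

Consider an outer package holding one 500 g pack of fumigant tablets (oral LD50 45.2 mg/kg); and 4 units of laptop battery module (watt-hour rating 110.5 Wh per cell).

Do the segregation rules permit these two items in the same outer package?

Yes

The fumigant tablets have oral LD50 45.2 mg/kg, which is ≤ 100 mg/kg, so they are Class 6.1 (Toxic).
Watt-hour rating 110.5 Wh per cell meets the Class 9 criterion (Lithium Cells), so the laptop battery module is Class 9.
No segregation rule bars Class 6.1 with Class 9.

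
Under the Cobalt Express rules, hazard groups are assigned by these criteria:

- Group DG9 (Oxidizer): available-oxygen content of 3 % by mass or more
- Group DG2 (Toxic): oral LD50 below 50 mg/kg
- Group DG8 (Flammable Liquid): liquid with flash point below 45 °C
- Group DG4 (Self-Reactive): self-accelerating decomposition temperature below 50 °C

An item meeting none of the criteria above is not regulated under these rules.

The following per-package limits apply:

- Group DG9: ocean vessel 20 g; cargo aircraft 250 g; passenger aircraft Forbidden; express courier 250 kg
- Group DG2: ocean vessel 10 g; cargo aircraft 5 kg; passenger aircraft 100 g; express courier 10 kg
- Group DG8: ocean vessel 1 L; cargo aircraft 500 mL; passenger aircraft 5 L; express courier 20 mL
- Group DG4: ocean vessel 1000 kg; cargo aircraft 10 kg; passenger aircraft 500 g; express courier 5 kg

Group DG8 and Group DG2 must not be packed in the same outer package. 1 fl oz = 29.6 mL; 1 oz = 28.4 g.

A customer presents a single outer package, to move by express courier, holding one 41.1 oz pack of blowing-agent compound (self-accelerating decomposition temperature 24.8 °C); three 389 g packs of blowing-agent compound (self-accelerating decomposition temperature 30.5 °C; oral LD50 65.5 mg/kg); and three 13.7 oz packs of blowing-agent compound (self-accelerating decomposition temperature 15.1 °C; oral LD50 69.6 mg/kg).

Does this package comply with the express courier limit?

Yes

With self-accelerating decomposition temperature 24.8 °C (< 50 °C), the blowing-agent compound falls in Group DG4.
The blowing-agent compound has self-accelerating decomposition temperature 30.5 °C, which is < 50 °C, so it is Group DG4 (Self-Reactive).
Self-accelerating decomposition temperature 15.1 °C meets the Group DG4 criterion (Self-Reactive), so the blowing-agent compound is Group DG4.
Total Group DG4: (one 41.1 oz pack = 1167.24 g) + (three 389 g packs = 1.167 kg) + (three 13.7 oz packs = 1167.24 g) = 3501.48 g.
3501.48 g is within the express courier limit of 5 kg for Group DG4.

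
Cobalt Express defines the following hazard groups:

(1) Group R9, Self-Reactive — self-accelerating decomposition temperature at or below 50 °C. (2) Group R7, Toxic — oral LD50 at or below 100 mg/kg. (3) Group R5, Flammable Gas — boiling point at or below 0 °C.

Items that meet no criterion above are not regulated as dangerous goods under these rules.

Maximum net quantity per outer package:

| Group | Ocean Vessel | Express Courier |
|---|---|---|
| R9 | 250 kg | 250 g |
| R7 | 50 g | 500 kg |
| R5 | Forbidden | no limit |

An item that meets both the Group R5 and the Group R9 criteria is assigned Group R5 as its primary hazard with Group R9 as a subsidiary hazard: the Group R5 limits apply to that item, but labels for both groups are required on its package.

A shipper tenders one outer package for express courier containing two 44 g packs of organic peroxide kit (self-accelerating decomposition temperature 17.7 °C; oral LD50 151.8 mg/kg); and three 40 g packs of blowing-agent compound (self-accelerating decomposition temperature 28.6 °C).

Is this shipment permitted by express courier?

Yes

Self-accelerating decomposition temperature 17.7 °C meets the Group R9 criterion (Self-Reactive), so the organic peroxide kit is Group R9.
Self-accelerating decomposition temperature 28.6 °C meets the Group R9 criterion (Self-Reactive), so the blowing-agent compound is Group R9.
Total Group R9: (two 44 g packs = 88 g) + (three 40 g packs = 120 g) = 208 g.
That is within the Group R9 express courier limit of 250 g.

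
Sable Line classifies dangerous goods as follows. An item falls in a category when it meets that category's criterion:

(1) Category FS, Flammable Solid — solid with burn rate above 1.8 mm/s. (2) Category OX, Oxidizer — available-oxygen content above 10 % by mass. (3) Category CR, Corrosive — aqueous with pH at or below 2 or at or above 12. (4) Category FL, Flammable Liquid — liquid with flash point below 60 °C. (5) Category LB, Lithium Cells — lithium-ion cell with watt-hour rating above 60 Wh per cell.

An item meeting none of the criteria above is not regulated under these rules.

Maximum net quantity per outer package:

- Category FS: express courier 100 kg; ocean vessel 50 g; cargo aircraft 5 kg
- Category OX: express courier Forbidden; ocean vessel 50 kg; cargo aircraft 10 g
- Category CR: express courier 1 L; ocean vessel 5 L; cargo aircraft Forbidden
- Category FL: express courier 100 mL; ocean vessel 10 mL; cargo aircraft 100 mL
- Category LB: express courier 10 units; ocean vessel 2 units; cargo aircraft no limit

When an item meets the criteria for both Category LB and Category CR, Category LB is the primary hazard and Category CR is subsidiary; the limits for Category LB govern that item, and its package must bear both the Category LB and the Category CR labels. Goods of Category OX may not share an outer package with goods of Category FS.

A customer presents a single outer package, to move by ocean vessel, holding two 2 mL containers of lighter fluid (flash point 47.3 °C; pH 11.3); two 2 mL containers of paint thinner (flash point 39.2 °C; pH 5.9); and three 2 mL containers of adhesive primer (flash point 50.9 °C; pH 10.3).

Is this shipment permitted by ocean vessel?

The lighter fluid has flash point 47.3 °C, which is < 60 °C, so it is Category FL (Flammable Liquid).
Paint thinner: flash point 39.2 °C < 60 °C → Category FL (Flammable Liquid).
With flash point 50.9 °C (< 60 °C), the adhesive primer falls in Category FL.
Total Category FL: (two 2 mL containers = 4 mL) + (two 2 mL containers = 4 mL) + (three 2 mL containers = 6 mL) = 14 mL.
14 mL exceeds the ocean vessel limit of 10 mL for Category FL.

No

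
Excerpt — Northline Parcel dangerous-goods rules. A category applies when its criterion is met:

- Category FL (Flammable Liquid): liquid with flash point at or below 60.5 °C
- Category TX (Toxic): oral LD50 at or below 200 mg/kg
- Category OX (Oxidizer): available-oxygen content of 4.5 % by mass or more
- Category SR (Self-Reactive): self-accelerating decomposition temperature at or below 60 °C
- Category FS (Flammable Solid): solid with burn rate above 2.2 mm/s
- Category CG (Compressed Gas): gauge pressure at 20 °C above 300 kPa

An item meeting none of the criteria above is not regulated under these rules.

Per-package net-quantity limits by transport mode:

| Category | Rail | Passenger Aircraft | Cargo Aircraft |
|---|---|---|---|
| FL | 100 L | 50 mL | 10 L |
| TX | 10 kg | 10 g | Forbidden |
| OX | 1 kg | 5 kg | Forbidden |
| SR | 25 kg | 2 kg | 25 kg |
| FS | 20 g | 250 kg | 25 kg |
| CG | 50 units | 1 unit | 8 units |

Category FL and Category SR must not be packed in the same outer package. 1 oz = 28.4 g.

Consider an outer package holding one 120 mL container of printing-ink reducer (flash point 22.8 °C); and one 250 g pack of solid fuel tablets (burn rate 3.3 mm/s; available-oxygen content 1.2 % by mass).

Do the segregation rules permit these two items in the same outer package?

Printing-ink reducer: flash point 22.8 °C ≤ 60.5 °C → Category FL (Flammable Liquid).
With burn rate 3.3 mm/s (> 2.2 mm/s), the solid fuel tablets fall in Category FS.
No segregation rule bars Category FL with Category FS.

Yes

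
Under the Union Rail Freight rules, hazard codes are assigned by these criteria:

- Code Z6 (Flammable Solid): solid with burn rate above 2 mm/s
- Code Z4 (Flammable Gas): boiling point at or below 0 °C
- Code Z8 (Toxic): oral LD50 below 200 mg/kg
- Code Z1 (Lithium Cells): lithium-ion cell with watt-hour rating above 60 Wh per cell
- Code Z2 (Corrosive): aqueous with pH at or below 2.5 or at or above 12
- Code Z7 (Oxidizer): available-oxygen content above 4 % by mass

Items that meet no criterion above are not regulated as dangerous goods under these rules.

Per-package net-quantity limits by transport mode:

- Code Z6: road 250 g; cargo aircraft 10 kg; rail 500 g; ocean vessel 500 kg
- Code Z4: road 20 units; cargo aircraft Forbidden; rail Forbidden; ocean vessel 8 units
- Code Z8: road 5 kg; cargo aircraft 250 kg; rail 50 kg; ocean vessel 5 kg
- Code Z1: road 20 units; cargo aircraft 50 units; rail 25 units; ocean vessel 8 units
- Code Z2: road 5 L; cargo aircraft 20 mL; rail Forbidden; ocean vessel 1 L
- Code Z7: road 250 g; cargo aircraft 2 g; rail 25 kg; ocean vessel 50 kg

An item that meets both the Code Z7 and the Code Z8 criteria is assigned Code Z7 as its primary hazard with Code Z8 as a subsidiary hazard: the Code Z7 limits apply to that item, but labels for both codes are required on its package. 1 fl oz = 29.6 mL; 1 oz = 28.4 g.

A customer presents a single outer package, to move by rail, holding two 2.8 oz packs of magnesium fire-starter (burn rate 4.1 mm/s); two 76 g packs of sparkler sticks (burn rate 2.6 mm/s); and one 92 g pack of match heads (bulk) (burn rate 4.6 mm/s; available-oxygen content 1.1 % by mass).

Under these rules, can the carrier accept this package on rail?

Yes

The magnesium fire-starter has burn rate 4.1 mm/s, which is > 2 mm/s, so it is Code Z6 (Flammable Solid).
Burn rate 2.6 mm/s meets the Code Z6 criterion (Flammable Solid), so the sparkler sticks are Code Z6.
Burn rate 4.6 mm/s meets the Code Z6 criterion (Flammable Solid), so the match heads (bulk) are Code Z6.
Code Z6 net quantity: (two 2.8 oz packs = 159.04 g) + (two 76 g packs = 152 g) + 92 g = 403.04 g.
403.04 g ≤ 500 g (rail limit, Code Z6) — within limit.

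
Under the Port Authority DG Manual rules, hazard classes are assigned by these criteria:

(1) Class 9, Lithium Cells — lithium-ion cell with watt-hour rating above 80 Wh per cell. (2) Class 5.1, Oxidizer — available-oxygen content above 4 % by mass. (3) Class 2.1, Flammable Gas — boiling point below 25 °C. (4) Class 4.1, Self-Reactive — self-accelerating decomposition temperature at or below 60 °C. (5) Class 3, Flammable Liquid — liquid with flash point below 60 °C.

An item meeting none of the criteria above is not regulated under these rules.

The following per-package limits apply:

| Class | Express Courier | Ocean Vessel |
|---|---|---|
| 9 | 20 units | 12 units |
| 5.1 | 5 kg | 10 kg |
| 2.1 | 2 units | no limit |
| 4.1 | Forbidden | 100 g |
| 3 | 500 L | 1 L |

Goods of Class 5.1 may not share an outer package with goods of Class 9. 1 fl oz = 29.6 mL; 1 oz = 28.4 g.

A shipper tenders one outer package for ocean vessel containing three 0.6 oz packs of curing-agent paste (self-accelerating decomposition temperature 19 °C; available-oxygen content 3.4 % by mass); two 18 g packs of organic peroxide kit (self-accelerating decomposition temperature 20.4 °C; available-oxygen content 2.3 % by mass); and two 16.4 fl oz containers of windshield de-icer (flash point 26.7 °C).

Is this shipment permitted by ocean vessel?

With self-accelerating decomposition temperature 19 °C (≤ 60 °C), the curing-agent paste falls in Class 4.1.
Organic peroxide kit: self-accelerating decomposition temperature 20.4 °C ≤ 60 °C → Class 4.1 (Self-Reactive).
With flash point 26.7 °C (< 60 °C), the windshield de-icer falls in Class 3.
Total Class 4.1: (three 0.6 oz packs = 51.12 g) + (two 18 g packs = 36 g) = 87.12 g.
That is within the Class 4.1 ocean vessel limit of 100 g.
Class 3 quantity: two 16.4 fl oz containers = 970.88 mL.
970.88 mL ≤ 1 L (ocean vessel limit, Class 3) — within limit.
The segregation rule (Class 5.1 with Class 9) does not apply to Class 4.1 with Class 3.
Every hazard class is within its ocean vessel limit and no segregation rule is violated.

Yes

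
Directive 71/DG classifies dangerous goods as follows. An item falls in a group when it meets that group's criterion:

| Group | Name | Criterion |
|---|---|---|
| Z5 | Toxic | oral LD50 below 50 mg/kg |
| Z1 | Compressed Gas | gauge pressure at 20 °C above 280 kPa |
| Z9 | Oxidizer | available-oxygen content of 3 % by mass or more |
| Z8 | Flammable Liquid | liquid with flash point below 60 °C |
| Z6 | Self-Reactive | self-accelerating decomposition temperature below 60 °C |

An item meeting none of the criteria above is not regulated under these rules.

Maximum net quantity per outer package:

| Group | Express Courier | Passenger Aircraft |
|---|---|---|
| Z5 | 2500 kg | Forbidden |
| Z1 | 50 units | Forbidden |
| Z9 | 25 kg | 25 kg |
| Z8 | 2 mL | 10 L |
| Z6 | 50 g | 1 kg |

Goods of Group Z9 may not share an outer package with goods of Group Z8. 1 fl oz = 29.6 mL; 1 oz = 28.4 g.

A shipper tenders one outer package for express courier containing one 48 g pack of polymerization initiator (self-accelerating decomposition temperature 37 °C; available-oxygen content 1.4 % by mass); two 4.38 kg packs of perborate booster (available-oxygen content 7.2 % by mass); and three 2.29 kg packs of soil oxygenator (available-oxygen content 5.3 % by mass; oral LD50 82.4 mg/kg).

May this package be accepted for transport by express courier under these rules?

With self-accelerating decomposition temperature 37 °C (< 60 °C), the polymerization initiator falls in Group Z6.
With available-oxygen content 7.2 % by mass (≥ 3 % by mass), the perborate booster falls in Group Z9.
With available-oxygen content 5.3 % by mass (≥ 3 % by mass), the soil oxygenator falls in Group Z9.
Group Z6 quantity: 48 g.
That is within the Group Z6 express courier limit of 50 g.
Total Group Z9: (two 4.38 kg packs = 8.76 kg) + (three 2.29 kg packs = 6.87 kg) = 15.63 kg.
That is within the Group Z9 express courier limit of 25 kg.
The segregation rule (Group Z9 with Group Z8) does not apply to Group Z6 with Group Z9.
Every hazard group is within its express courier limit and no segregation rule is violated.

Yes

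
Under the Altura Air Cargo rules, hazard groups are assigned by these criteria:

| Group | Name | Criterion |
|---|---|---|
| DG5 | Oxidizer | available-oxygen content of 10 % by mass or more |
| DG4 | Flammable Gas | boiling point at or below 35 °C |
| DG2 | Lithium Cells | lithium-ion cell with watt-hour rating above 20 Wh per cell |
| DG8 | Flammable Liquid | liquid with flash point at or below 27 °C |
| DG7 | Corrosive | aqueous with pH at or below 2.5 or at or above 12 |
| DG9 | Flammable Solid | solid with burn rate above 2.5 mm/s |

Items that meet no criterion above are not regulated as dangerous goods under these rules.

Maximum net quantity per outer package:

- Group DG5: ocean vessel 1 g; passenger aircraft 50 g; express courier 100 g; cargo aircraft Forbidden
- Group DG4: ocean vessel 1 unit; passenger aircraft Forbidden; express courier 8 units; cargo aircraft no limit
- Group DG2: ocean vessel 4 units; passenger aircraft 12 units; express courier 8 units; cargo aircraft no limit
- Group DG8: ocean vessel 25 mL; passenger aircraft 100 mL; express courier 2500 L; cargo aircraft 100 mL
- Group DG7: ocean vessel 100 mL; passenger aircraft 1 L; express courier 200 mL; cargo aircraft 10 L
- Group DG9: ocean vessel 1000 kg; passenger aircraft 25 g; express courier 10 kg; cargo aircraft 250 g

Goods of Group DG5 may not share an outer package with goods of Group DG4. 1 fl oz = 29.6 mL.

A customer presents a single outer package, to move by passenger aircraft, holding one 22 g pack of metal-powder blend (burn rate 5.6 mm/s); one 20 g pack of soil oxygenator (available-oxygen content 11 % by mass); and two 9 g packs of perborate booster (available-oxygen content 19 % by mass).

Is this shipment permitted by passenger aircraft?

The metal-powder blend has burn rate 5.6 mm/s, which is > 2.5 mm/s, so it is Group DG9 (Flammable Solid).
Available-oxygen content 11 % by mass meets the Group DG5 criterion (Oxidizer), so the soil oxygenator is Group DG5.
Available-oxygen content 19 % by mass meets the Group DG5 criterion (Oxidizer), so the perborate booster is Group DG5.
Group DG5 net quantity: 20 g + (two 9 g packs = 18 g) = 38 g.
38 g ≤ 50 g (passenger aircraft limit, Group DG5) — within limit.
Group DG9 quantity: 22 g.
That is within the Group DG9 passenger aircraft limit of 25 g.
The segregation rule (Group DG5 with Group DG4) does not apply to Group DG5 with Group DG9.
Every hazard group is within its passenger aircraft limit and no segregation rule is violated.

Yes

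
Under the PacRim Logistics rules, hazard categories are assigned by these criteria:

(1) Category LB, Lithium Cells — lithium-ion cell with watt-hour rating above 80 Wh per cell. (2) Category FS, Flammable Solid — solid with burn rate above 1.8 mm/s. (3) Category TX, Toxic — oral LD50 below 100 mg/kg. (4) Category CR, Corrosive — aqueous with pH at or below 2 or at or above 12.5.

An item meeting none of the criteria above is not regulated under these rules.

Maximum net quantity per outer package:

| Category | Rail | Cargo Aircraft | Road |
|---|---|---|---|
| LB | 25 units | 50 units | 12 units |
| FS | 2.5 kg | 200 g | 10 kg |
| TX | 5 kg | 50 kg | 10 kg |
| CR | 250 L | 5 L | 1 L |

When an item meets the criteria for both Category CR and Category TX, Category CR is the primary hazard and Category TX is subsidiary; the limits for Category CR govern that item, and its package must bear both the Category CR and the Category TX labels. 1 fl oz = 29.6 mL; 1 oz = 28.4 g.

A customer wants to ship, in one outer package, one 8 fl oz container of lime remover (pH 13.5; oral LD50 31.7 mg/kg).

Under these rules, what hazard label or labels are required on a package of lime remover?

Category CR and TX

With pH 13.5 (≥ 12.5), the lime remover falls in Category CR.
Lime remover: oral LD50 31.7 mg/kg < 100 mg/kg → Category TX (Toxic).
By the precedence rule Category CR is primary and Category TX is subsidiary, and that rule requires both labels on the package.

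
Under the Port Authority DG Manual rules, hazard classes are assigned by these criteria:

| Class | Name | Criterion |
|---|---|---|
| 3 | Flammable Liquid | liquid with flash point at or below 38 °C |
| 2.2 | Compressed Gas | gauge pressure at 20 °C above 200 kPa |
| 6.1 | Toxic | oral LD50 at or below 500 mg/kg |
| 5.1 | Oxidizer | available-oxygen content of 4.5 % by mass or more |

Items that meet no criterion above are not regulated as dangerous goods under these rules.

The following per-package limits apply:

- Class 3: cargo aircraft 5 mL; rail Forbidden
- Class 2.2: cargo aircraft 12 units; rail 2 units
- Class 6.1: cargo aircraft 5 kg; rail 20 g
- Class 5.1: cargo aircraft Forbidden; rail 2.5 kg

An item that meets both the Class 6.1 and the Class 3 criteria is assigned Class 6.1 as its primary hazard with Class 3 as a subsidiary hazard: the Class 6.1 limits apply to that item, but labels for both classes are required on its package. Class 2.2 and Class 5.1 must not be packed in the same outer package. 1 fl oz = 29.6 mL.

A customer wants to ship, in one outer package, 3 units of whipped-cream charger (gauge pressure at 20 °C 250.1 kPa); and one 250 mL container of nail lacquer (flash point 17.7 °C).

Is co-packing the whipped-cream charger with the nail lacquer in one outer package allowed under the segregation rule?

With gauge pressure at 20 °C 250.1 kPa (> 200 kPa), the whipped-cream charger falls in Class 2.2.
Flash point 17.7 °C meets the Class 3 criterion (Flammable Liquid), so the nail lacquer is Class 3.
No segregation rule bars Class 2.2 with Class 3.

Yes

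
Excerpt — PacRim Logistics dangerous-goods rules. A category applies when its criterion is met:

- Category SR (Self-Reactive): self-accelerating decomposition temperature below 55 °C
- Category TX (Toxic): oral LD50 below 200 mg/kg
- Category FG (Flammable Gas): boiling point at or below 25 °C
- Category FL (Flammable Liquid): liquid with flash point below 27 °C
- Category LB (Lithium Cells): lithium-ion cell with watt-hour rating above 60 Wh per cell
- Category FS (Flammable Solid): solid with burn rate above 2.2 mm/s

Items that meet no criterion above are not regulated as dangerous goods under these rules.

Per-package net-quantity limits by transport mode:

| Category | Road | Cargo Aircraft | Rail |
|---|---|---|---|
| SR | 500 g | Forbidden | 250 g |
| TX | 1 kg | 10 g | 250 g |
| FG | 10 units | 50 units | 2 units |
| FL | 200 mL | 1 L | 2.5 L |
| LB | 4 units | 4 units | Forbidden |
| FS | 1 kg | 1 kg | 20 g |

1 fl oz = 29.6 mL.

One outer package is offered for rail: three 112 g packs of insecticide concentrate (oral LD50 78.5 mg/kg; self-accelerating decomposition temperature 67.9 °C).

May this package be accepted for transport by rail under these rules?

No

Oral LD50 78.5 mg/kg meets the Category TX criterion (Toxic), so the insecticide concentrate is Category TX.
Category TX quantity: three 112 g packs = 336 g.
336 g > 250 g (rail limit, Category TX) — over the limit.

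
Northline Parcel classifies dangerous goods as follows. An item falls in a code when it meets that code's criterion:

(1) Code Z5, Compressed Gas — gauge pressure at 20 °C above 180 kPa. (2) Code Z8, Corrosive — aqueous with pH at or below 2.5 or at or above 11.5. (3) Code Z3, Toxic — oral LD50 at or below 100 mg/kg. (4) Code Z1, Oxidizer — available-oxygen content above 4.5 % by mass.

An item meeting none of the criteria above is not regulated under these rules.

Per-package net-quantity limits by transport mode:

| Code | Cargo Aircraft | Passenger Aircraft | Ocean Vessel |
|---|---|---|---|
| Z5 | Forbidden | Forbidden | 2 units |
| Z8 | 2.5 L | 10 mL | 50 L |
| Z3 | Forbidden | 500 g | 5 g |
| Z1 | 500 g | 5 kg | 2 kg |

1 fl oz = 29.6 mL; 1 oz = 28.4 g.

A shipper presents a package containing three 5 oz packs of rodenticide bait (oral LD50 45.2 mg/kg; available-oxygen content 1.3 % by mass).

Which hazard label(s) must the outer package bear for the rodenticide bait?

With oral LD50 45.2 mg/kg (≤ 100 mg/kg), the rodenticide bait falls in Code Z3.
Only the Code Z3 label is required.

Code Z3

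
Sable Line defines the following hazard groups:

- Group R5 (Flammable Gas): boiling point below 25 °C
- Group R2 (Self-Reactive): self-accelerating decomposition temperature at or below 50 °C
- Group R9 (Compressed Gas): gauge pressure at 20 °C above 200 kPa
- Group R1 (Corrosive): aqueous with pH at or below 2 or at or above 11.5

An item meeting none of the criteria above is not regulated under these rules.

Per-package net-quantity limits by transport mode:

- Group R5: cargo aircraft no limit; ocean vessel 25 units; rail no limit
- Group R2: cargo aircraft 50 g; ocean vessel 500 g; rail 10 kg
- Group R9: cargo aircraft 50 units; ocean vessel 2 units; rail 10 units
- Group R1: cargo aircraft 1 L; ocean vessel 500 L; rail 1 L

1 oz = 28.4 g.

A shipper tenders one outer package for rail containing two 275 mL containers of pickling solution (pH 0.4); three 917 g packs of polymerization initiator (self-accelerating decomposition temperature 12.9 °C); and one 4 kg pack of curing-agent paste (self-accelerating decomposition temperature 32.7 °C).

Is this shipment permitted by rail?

Yes

pH 0.4 meets the Group R1 criterion (Corrosive), so the pickling solution is Group R1.
The polymerization initiator has self-accelerating decomposition temperature 12.9 °C, which is ≤ 50 °C, so it is Group R2 (Self-Reactive).
The curing-agent paste has self-accelerating decomposition temperature 32.7 °C, which is ≤ 50 °C, so it is Group R2 (Self-Reactive).
Group R1 quantity: two 275 mL containers = 550 mL.
550 mL is within the rail limit of 1 L for Group R1.
Group R2 net quantity: (three 917 g packs = 2.751 kg) + 4 kg = 6.751 kg.
6.751 kg ≤ 10 kg (rail limit, Group R2) — within limit.
Every hazard group is within its rail limit and no segregation rule is violated.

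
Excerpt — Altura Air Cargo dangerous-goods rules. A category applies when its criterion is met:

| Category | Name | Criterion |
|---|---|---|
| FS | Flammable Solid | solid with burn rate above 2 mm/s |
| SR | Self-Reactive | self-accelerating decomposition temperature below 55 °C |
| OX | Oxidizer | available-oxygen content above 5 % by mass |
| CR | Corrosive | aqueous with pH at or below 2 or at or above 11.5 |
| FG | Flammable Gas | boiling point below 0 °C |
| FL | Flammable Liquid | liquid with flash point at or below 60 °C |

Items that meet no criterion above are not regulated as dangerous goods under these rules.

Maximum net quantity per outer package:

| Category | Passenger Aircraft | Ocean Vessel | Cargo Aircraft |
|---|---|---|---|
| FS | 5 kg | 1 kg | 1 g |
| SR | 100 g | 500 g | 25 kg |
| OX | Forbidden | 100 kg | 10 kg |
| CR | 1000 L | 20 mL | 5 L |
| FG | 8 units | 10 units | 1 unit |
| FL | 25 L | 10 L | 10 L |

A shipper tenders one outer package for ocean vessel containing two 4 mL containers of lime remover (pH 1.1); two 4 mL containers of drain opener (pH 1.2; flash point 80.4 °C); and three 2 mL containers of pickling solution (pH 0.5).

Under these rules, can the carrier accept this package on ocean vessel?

No

The lime remover has pH 1.1, which is ≤ 2, so it is Category CR (Corrosive).
The drain opener has pH 1.2, which is ≤ 2, so it is Category CR (Corrosive).
With pH 0.5 (≤ 2), the pickling solution falls in Category CR.
Total Category CR: (two 4 mL containers = 8 mL) + (two 4 mL containers = 8 mL) + (three 2 mL containers = 6 mL) = 22 mL.
That exceeds the Category CR ocean vessel limit of 20 mL.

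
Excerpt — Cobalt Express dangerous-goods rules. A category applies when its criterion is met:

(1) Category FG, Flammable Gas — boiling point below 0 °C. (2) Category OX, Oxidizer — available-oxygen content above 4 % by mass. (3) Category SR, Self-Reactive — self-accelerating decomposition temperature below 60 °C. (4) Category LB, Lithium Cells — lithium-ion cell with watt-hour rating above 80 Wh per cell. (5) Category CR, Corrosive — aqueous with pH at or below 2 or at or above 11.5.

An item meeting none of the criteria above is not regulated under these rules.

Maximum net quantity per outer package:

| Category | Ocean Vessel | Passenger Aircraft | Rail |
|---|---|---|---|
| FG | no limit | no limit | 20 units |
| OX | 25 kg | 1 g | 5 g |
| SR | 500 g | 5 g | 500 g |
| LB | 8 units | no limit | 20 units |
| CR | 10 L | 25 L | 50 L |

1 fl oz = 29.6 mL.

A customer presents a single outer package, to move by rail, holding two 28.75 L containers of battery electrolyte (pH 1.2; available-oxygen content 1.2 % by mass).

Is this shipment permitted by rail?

The battery electrolyte has pH 1.2, which is ≤ 2, so it is Category CR (Corrosive).
Category CR quantity: two 28.75 L containers = 57.5 L.
57.5 L exceeds the rail limit of 50 L for Category CR.

No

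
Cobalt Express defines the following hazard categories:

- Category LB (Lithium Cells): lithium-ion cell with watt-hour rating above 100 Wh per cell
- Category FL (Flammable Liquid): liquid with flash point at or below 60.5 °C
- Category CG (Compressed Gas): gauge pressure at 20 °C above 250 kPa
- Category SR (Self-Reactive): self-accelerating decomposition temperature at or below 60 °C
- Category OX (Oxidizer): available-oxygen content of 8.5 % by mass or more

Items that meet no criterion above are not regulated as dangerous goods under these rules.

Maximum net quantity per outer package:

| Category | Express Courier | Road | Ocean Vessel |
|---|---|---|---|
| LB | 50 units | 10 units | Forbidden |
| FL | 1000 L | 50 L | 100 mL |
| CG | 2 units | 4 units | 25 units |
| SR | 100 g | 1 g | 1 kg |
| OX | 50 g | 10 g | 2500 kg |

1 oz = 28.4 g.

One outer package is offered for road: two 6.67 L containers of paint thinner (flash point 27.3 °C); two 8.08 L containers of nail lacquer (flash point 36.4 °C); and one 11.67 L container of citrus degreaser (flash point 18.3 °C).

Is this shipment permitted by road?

Yes

The paint thinner has flash point 27.3 °C, which is ≤ 60.5 °C, so it is Category FL (Flammable Liquid).
With flash point 36.4 °C (≤ 60.5 °C), the nail lacquer falls in Category FL.
Citrus degreaser: flash point 18.3 °C ≤ 60.5 °C → Category FL (Flammable Liquid).
Category FL net quantity: (two 6.67 L containers = 13.34 L) + (two 8.08 L containers = 16.16 L) + 11.67 L = 41.17 L.
41.17 L is within the road limit of 50 L for Category FL.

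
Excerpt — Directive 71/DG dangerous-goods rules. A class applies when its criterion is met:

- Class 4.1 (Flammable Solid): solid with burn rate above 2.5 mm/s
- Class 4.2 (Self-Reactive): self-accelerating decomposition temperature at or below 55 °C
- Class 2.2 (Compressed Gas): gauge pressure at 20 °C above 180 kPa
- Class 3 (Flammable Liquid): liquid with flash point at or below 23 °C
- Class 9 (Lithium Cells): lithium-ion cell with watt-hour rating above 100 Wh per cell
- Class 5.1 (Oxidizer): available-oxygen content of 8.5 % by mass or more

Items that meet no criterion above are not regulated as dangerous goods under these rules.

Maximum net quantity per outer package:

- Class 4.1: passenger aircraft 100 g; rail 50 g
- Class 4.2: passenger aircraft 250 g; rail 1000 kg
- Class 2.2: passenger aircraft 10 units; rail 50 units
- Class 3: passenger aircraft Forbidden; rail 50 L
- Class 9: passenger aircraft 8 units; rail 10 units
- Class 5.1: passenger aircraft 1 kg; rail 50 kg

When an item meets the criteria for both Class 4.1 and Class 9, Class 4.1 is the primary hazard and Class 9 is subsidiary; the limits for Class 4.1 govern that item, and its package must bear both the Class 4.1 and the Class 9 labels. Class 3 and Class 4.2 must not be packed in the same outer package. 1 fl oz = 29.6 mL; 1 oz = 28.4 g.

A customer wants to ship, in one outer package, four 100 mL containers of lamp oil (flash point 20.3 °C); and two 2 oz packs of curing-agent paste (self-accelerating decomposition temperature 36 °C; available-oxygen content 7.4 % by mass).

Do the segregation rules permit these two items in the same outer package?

With flash point 20.3 °C (≤ 23 °C), the lamp oil falls in Class 3.
With self-accelerating decomposition temperature 36 °C (≤ 55 °C), the curing-agent paste falls in Class 4.2.
Class 3 and Class 4.2 may not share an outer package.

No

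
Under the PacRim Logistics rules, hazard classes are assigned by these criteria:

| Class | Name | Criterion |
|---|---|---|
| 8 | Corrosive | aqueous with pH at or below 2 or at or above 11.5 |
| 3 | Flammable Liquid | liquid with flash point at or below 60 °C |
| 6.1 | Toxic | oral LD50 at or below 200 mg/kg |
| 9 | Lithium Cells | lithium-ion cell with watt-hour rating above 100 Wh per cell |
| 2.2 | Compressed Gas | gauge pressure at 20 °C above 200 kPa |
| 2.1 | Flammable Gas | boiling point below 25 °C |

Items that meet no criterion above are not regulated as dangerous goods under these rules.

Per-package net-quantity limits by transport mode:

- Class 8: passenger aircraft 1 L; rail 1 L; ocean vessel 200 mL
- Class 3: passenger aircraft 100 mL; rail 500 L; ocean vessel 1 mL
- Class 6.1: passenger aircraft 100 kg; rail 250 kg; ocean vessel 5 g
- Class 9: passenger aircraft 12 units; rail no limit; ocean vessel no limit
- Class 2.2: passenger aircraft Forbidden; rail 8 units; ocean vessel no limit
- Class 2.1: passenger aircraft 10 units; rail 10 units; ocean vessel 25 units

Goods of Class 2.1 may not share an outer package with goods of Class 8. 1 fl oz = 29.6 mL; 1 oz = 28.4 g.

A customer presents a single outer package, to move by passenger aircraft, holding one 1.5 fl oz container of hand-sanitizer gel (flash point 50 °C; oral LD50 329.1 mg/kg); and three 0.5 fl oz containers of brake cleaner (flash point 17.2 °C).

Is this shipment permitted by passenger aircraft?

Yes

Flash point 50 °C meets the Class 3 criterion (Flammable Liquid), so the hand-sanitizer gel is Class 3.
Flash point 17.2 °C meets the Class 3 criterion (Flammable Liquid), so the brake cleaner is Class 3.
Class 3 net quantity: (one 1.5 fl oz container = 44.4 mL) + (three 0.5 fl oz containers = 44.4 mL) = 88.8 mL.
That is within the Class 3 passenger aircraft limit of 100 mL.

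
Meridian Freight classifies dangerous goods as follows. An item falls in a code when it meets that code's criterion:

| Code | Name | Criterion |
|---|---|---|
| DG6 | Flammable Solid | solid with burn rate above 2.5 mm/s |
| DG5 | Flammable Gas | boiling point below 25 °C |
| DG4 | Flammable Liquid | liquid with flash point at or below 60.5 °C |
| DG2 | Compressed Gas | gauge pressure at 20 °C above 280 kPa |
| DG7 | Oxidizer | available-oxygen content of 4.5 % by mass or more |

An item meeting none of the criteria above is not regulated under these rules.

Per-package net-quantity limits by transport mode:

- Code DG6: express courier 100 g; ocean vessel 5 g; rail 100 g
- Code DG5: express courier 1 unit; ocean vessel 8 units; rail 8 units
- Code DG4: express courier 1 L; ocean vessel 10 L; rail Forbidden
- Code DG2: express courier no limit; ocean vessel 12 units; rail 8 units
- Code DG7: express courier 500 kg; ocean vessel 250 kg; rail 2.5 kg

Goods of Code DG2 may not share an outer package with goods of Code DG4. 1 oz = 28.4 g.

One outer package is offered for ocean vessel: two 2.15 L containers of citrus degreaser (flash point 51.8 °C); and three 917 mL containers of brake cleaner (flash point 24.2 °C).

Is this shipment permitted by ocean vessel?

With flash point 51.8 °C (≤ 60.5 °C), the citrus degreaser falls in Code DG4.
With flash point 24.2 °C (≤ 60.5 °C), the brake cleaner falls in Code DG4.
Code DG4 net quantity: (two 2.15 L containers = 4.3 L) + (three 917 mL containers = 2.751 L) = 7.051 L.
That is within the Code DG4 ocean vessel limit of 10 L.

Yes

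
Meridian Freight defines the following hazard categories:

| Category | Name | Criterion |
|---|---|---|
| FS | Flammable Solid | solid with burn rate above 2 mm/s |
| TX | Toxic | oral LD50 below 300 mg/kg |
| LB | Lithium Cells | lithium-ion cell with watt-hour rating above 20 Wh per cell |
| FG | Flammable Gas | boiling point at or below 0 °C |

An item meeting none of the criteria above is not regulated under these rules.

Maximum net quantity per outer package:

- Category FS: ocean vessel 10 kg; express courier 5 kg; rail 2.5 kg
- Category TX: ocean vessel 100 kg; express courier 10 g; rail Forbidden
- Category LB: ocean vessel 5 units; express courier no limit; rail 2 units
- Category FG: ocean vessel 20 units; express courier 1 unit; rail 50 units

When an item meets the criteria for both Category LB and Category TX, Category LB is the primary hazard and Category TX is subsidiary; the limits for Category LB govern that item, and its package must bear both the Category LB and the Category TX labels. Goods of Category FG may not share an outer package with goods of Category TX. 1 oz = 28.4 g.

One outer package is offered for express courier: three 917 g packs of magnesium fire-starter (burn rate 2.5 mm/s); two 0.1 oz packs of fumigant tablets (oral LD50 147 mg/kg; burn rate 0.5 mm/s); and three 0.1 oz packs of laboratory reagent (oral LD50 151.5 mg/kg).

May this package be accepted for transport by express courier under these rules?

No

Burn rate 2.5 mm/s meets the Category FS criterion (Flammable Solid), so the magnesium fire-starter is Category FS.
With oral LD50 147 mg/kg (< 300 mg/kg), the fumigant tablets fall in Category TX.
Laboratory reagent: oral LD50 151.5 mg/kg < 300 mg/kg → Category TX (Toxic).
Category FS quantity: three 917 g packs = 2.751 kg.
2.751 kg is within the express courier limit of 5 kg for Category FS.
Total Category TX: (two 0.1 oz packs = 5.68 g) + (three 0.1 oz packs = 8.52 g) = 14.2 g.
14.2 g exceeds the express courier limit of 10 g for Category TX.
The segregation rule (Category FG with Category TX) does not apply to Category FS with Category TX.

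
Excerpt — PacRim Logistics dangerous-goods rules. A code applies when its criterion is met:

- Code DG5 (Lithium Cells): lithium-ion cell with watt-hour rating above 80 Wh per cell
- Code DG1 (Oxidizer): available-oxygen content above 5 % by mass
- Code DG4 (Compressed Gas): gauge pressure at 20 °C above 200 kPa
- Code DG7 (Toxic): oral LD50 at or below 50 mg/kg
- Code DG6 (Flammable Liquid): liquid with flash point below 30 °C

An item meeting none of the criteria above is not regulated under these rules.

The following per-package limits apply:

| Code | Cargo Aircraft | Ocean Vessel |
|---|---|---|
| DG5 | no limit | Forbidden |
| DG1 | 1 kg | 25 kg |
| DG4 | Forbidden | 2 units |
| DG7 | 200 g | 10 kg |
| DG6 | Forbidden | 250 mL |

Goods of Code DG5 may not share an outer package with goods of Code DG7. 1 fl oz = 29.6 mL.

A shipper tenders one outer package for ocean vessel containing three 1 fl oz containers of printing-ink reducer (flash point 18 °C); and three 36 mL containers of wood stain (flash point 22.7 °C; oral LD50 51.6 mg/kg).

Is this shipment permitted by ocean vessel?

Yes

Printing-ink reducer: flash point 18 °C < 30 °C → Code DG6 (Flammable Liquid).
With flash point 22.7 °C (< 30 °C), the wood stain falls in Code DG6.
Code DG6 net quantity: (three 1 fl oz containers = 88.8 mL) + (three 36 mL containers = 108 mL) = 196.8 mL.
196.8 mL ≤ 250 mL (ocean vessel limit, Code DG6) — within limit.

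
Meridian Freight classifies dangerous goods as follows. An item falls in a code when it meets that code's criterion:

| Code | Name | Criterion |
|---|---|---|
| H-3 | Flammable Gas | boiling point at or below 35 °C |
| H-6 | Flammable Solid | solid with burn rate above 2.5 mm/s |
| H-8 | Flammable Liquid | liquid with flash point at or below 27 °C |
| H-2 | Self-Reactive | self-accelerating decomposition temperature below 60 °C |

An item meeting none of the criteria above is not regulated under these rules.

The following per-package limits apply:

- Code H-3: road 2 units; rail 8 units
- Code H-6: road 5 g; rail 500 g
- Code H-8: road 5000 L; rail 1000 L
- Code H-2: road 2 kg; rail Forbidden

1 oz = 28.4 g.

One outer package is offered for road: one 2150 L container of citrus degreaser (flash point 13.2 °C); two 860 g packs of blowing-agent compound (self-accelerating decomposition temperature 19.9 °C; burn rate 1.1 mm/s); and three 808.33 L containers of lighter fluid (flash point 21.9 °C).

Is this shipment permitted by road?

The citrus degreaser has flash point 13.2 °C, which is ≤ 27 °C, so it is Code H-8 (Flammable Liquid).
With self-accelerating decomposition temperature 19.9 °C (< 60 °C), the blowing-agent compound falls in Code H-2.
The lighter fluid has flash point 21.9 °C, which is ≤ 27 °C, so it is Code H-8 (Flammable Liquid).
Code H-8 net quantity: 2150 L + (three 808.33 L containers = 2424.99 L) = 4574.99 L.
4574.99 L is within the road limit of 5000 L for Code H-8.
Code H-2 quantity: two 860 g packs = 1.72 kg.
That is within the Code H-2 road limit of 2 kg.
Every hazard code is within its road limit and no segregation rule is violated.

Yes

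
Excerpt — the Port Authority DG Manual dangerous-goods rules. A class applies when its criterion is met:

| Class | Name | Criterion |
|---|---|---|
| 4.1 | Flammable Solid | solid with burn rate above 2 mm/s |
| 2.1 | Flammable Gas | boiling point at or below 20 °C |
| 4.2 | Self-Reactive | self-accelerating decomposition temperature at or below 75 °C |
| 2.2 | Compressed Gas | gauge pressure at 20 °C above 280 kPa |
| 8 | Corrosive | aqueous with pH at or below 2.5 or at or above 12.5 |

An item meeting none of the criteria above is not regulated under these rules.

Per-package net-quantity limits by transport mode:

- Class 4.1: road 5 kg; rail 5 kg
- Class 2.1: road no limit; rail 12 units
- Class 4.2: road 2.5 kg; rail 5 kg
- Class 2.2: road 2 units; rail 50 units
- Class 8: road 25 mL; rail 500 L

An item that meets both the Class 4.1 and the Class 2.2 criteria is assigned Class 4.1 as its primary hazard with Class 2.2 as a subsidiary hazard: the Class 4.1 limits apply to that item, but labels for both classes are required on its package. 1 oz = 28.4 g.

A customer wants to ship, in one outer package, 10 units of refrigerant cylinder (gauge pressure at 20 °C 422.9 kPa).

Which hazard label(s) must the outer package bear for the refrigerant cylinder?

Refrigerant cylinder: gauge pressure at 20 °C 422.9 kPa > 280 kPa → Class 2.2 (Compressed Gas).
Only the Class 2.2 label is required.

Class 2.2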